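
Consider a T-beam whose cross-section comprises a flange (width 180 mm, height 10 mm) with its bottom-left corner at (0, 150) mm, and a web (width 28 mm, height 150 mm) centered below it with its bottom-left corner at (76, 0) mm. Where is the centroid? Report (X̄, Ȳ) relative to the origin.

X̄ = 90.00 mm, Ȳ = 99.00 mm

web: A = 28 × 150 = 4200.00, centroid at (90.00, 75.00).
flange: A = 180 × 10 = 1800.00, centroid at (90.00, 155.00).
ΣA = 6000.00 mm²
ΣAX̄ = (4200.00)(90.00) + (1800.00)(90.00) = 540000.00 mm³
ΣAȲ = (4200.00)(75.00) + (1800.00)(155.00) = 594000.00 mm³
X̄ = 540000.00 / 6000.00 = 90.00 mm
Ȳ = 594000.00 / 6000.00 = 99.00 mm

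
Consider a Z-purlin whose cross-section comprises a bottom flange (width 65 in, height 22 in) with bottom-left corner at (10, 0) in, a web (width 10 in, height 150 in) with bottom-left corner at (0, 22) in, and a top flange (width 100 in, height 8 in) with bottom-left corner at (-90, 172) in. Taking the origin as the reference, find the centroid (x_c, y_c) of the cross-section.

bottom flange: A = 65 × 22 = 1430.00, centroid at (42.50, 11.00).
web: A = 10 × 150 = 1500.00, centroid at (5.00, 97.00).
top flange: A = 100 × 8 = 800.00, centroid at (-40.00, 176.00).
ΣA = 3730.00 in², ΣAx_c = 36275.00 in³, ΣAy_c = 302030.00 in³.
x_c = 36275.00/3730.00 = 9.73 in; y_c = 302030.00/3730.00 = 80.97 in.

x_c = 9.73 in, y_c = 80.97 in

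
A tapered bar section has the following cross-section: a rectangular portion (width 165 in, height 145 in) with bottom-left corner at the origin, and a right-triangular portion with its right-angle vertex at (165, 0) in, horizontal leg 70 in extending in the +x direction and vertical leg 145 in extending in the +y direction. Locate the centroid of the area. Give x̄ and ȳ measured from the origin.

x̄ = 101.02 in, ȳ = 68.27 in

rectangular portion: A = 165 × 145 = 23925.00, centroid at (82.50, 72.50).
triangular portion: A = ½·70·145 = 5075.00, centroid at (188.33, 48.33).
ΣA = 29000.00 in², ΣAx̄ = 2929604.17 in³, ΣAȳ = 1979854.17 in³.
x̄ = 2929604.17/29000.00 = 101.02 in; ȳ = 1979854.17/29000.00 = 68.27 in.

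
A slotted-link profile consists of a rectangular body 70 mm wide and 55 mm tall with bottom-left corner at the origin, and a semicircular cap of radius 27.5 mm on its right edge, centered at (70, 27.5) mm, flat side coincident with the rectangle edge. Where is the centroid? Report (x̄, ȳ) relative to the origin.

x̄ = 46.00 mm, ȳ = 27.50 mm

rectangular body: A = 70 × 55 = 3850.00, centroid at (35.00, 27.50).
semicircular end: A = ½π·27.5² = 1187.91, centroid at (81.67, 27.50).
ΣA = 5037.91 mm², ΣAx̄ = 231768.61 mm³, ΣAȳ = 138542.65 mm³.
x̄ = 231768.61/5037.91 = 46.00 mm; ȳ = 138542.65/5037.91 = 27.50 mm.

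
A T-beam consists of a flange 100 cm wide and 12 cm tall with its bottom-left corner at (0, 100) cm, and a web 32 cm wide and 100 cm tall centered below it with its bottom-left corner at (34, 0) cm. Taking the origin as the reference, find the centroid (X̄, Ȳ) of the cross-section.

web: A = 32 × 100 = 3200.00, centroid at (50.00, 50.00).
flange: A = 100 × 12 = 1200.00, centroid at (50.00, 106.00).
ΣA = 4400.00 cm²
ΣAX̄ = (3200.00)(50.00) + (1200.00)(50.00) = 220000.00 cm³
ΣAȲ = (3200.00)(50.00) + (1200.00)(106.00) = 287200.00 cm³
X̄ = 220000.00 / 4400.00 = 50.00 cm
Ȳ = 287200.00 / 4400.00 = 65.27 cm

X̄ = 50.00 cm, Ȳ = 65.27 cm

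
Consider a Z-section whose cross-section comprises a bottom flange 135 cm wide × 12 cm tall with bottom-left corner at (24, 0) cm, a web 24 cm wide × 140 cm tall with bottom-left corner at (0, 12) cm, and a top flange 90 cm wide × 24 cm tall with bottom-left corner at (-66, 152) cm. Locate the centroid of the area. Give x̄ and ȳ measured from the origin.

bottom flange: A = 135 × 12 = 1620.00, centroid at (91.50, 6.00).
web: A = 24 × 140 = 3360.00, centroid at (12.00, 82.00).
top flange: A = 90 × 24 = 2160.00, centroid at (-21.00, 164.00).
ΣA = 7140.00 cm², ΣAx̄ = 143190.00 cm³, ΣAȳ = 639480.00 cm³.
x̄ = 143190.00/7140.00 = 20.05 cm; ȳ = 639480.00/7140.00 = 89.56 cm.

x̄ = 20.05 cm, ȳ = 89.56 cm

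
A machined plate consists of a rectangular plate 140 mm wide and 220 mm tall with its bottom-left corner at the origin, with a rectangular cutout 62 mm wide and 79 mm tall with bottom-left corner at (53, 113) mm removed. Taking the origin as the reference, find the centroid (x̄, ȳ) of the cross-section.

x̄ = 67.35 mm, ȳ = 101.96 mm

plate: A = 140 × 220 = 30800.00, centroid at (70.00, 110.00).
hole: A = −(62 × 79) = -4898.00, centroid at (84.00, 152.50).
ΣA = 25902.00 mm²
ΣAx̄ = (30800.00)(70.00) + (-4898.00)(84.00) = 1744568.00 mm³
ΣAȳ = (30800.00)(110.00) + (-4898.00)(152.50) = 2641055.00 mm³
x̄ = 1744568.00 / 25902.00 = 67.35 mm
ȳ = 2641055.00 / 25902.00 = 101.96 mm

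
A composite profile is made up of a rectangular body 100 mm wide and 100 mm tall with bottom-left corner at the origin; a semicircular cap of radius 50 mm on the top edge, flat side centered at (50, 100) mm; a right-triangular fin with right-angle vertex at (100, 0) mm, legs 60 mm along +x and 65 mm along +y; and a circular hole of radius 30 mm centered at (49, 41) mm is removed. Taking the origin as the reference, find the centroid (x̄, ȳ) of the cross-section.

Part | A | x̄ᵢ | ȳᵢ | A·x̄ᵢ | A·ȳᵢ
rectangular body | 10000.00 | 50.00 | 50.00 | 500000.00 | 500000.00
semicircular top | 3926.99 | 50.00 | 121.22 | 196349.54 | 476032.42
triangular fin | 1950.00 | 120.00 | 21.67 | 234000.00 | 42250.00
hole | -2827.43 | 49.00 | 41.00 | -138544.24 | -115924.77
Σ | 13049.56 |  |  | 791805.30 | 902357.65
x̄ = 791805.30 / 13049.56 = 60.68 mm
ȳ = 902357.65 / 13049.56 = 69.15 mm

x̄ = 60.68 mm, ȳ = 69.15 mm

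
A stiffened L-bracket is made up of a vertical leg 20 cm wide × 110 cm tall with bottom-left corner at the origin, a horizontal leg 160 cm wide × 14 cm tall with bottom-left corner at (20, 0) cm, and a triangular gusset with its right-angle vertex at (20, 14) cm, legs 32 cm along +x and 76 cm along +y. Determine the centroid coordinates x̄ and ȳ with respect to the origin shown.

Part | A | x̄ᵢ | ȳᵢ | A·x̄ᵢ | A·ȳᵢ
vertical leg | 2200.00 | 10.00 | 55.00 | 22000.00 | 121000.00
horizontal leg | 2240.00 | 100.00 | 7.00 | 224000.00 | 15680.00
gusset | 1216.00 | 30.67 | 39.33 | 37290.67 | 47829.33
Σ | 5656.00 |  |  | 283290.67 | 184509.33
x̄ = 283290.67 / 5656.00 = 50.09 cm
ȳ = 184509.33 / 5656.00 = 32.62 cm

x̄ = 50.09 cm, ȳ = 32.62 cm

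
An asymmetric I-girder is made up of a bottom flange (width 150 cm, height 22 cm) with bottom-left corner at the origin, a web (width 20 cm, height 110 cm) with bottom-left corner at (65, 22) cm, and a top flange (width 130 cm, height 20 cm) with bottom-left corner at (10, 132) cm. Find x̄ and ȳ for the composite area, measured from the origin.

x̄ = 75.00 cm, ȳ = 70.98 cm

bottom flange: A = 150 × 22 = 3300.00, centroid at (75.00, 11.00).
web: A = 20 × 110 = 2200.00, centroid at (75.00, 77.00).
top flange: A = 130 × 20 = 2600.00, centroid at (75.00, 142.00).
ΣA = 8100.00 cm², ΣAx̄ = 607500.00 cm³, ΣAȳ = 574900.00 cm³.
x̄ = 607500.00/8100.00 = 75.00 cm; ȳ = 574900.00/8100.00 = 70.98 cm.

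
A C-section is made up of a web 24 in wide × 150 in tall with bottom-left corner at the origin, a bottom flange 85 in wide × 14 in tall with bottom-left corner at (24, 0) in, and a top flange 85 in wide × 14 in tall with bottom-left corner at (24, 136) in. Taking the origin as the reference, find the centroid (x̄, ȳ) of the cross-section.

x̄ = 33.69 in, ȳ = 75.00 in

web: A = 24 × 150 = 3600.00, centroid at (12.00, 75.00).
bottom flange: A = 85 × 14 = 1190.00, centroid at (66.50, 7.00).
top flange: A = 85 × 14 = 1190.00, centroid at (66.50, 143.00).
ΣA = 5980.00 in², ΣAx̄ = 201470.00 in³, ΣAȳ = 448500.00 in³.
x̄ = 201470.00/5980.00 = 33.69 in; ȳ = 448500.00/5980.00 = 75.00 in.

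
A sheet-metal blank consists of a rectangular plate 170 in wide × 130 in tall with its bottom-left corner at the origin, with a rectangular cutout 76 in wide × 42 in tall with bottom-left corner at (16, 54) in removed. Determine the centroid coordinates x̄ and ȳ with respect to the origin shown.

x̄ = 90.23 in, ȳ = 63.31 in

plate: A = 170 × 130 = 22100.00, centroid at (85.00, 65.00).
hole: A = −(76 × 42) = -3192.00, centroid at (54.00, 75.00).
ΣA = 18908.00 in², ΣAx̄ = 1706132.00 in³, ΣAȳ = 1197100.00 in³.
x̄ = 1706132.00/18908.00 = 90.23 in; ȳ = 1197100.00/18908.00 = 63.31 in.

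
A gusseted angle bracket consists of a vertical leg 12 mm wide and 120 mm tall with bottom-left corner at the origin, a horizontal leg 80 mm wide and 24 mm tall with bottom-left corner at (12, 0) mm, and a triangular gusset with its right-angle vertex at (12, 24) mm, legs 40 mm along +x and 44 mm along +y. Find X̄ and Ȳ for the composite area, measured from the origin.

X̄ = 30.84 mm, Ȳ = 33.84 mm

vertical leg: A = 12 × 120 = 1440.00, centroid at (6.00, 60.00).
horizontal leg: A = 80 × 24 = 1920.00, centroid at (52.00, 12.00).
gusset: A = ½·40·44 = 880.00, centroid at (25.33, 38.67).
ΣA = 4240.00 mm², ΣAX̄ = 130773.33 mm³, ΣAȲ = 143466.67 mm³.
X̄ = 130773.33/4240.00 = 30.84 mm; Ȳ = 143466.67/4240.00 = 33.84 mm.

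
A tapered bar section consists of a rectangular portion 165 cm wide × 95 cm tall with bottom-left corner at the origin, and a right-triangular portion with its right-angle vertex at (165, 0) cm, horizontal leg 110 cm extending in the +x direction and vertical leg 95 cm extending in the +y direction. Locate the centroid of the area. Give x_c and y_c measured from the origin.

x_c = 112.29 cm, y_c = 43.54 cm

Part | A | x̄ᵢ | ȳᵢ | A·x̄ᵢ | A·ȳᵢ
rectangular portion | 15675.00 | 82.50 | 47.50 | 1293187.50 | 744562.50
triangular portion | 5225.00 | 201.67 | 31.67 | 1053708.33 | 165458.33
Σ | 20900.00 |  |  | 2346895.83 | 910020.83
x_c = 2346895.83 / 20900.00 = 112.29 cm
y_c = 910020.83 / 20900.00 = 43.54 cm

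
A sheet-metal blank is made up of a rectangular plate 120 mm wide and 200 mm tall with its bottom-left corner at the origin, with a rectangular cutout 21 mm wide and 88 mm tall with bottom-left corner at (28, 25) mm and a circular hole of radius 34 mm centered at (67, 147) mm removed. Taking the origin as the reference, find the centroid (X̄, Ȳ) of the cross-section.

X̄ = 60.77 mm, Ȳ = 93.88 mm

Part | A | x̄ᵢ | ȳᵢ | A·x̄ᵢ | A·ȳᵢ
plate | 24000.00 | 60.00 | 100.00 | 1440000.00 | 2400000.00
hole 1 | -1848.00 | 38.50 | 69.00 | -71148.00 | -127512.00
hole 2 | -3631.68 | 67.00 | 147.00 | -243322.63 | -533857.12
Σ | 18520.32 |  |  | 1125529.37 | 1738630.88
X̄ = 1125529.37 / 18520.32 = 60.77 mm
Ȳ = 1738630.88 / 18520.32 = 93.88 mm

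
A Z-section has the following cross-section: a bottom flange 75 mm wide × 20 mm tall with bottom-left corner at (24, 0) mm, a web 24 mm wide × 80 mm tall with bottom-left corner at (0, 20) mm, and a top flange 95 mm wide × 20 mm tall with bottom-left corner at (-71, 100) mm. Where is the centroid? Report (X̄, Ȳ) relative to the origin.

X̄ = 13.28 mm, Ȳ = 63.76 mm

bottom flange: A = 75 × 20 = 1500.00, centroid at (61.50, 10.00).
web: A = 24 × 80 = 1920.00, centroid at (12.00, 60.00).
top flange: A = 95 × 20 = 1900.00, centroid at (-23.50, 110.00).
ΣA = 5320.00 mm²
ΣAX̄ = (1500.00)(61.50) + (1920.00)(12.00) + (1900.00)(-23.50) = 70640.00 mm³
ΣAȲ = (1500.00)(10.00) + (1920.00)(60.00) + (1900.00)(110.00) = 339200.00 mm³
X̄ = 70640.00 / 5320.00 = 13.28 mm
Ȳ = 339200.00 / 5320.00 = 63.76 mm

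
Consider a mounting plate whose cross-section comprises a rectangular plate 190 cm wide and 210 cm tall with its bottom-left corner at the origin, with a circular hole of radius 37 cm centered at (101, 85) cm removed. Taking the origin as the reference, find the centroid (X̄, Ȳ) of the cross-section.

plate: A = 190 × 210 = 39900.00, centroid at (95.00, 105.00).
hole: A = −π·37² = -4300.84, centroid at (101.00, 85.00).
ΣA = 35599.16 cm², ΣAX̄ = 3356115.13 cm³, ΣAȲ = 3823928.57 cm³.
X̄ = 3356115.13/35599.16 = 94.28 cm; Ȳ = 3823928.57/35599.16 = 107.42 cm.

X̄ = 94.28 cm, Ȳ = 107.42 cm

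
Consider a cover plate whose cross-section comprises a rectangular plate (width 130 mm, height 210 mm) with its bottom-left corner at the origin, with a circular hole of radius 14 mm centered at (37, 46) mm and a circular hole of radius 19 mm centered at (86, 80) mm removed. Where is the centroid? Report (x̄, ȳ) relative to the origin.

x̄ = 64.74 mm, ȳ = 107.53 mm

plate: A = 130 × 210 = 27300.00, centroid at (65.00, 105.00).
hole 1: A = −π·14² = -615.75, centroid at (37.00, 46.00).
hole 2: A = −π·19² = -1134.11, centroid at (86.00, 80.00).
ΣA = 25550.13 mm², ΣAx̄ = 1654183.28 mm³, ΣAȳ = 2747446.20 mm³.
x̄ = 1654183.28/25550.13 = 64.74 mm; ȳ = 2747446.20/25550.13 = 107.53 mm.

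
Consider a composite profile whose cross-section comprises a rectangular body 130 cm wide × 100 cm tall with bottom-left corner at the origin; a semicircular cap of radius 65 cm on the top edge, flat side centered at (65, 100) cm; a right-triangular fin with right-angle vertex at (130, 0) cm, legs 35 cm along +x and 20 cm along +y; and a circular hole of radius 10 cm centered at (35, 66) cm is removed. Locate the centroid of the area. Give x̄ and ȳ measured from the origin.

x̄ = 66.84 cm, ȳ = 75.15 cm

rectangular body: A = 130 × 100 = 13000.00, centroid at (65.00, 50.00).
semicircular top: A = ½π·65² = 6636.61, centroid at (65.00, 127.59).
triangular fin: A = ½·35·20 = 350.00, centroid at (141.67, 6.67).
hole: A = −π·10² = -314.16, centroid at (35.00, 66.00).
ΣA = 19672.46 cm², ΣAx̄ = 1314967.70 cm³, ΣAȳ = 1478343.60 cm³.
x̄ = 1314967.70/19672.46 = 66.84 cm; ȳ = 1478343.60/19672.46 = 75.15 cm.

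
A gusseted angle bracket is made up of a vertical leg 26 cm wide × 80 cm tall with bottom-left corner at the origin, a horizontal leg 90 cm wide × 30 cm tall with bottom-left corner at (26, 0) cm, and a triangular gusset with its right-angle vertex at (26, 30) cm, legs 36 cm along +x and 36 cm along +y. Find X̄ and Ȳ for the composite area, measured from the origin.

vertical leg: A = 26 × 80 = 2080.00, centroid at (13.00, 40.00).
horizontal leg: A = 90 × 30 = 2700.00, centroid at (71.00, 15.00).
gusset: A = ½·36·36 = 648.00, centroid at (38.00, 42.00).
ΣA = 5428.00 cm², ΣAX̄ = 243364.00 cm³, ΣAȲ = 150916.00 cm³.
X̄ = 243364.00/5428.00 = 44.83 cm; Ȳ = 150916.00/5428.00 = 27.80 cm.

X̄ = 44.83 cm, Ȳ = 27.80 cm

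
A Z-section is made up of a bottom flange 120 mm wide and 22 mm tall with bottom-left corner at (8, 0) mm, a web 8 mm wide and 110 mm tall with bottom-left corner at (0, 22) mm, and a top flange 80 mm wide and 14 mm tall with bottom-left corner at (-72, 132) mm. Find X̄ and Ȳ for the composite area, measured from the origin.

bottom flange: A = 120 × 22 = 2640.00, centroid at (68.00, 11.00).
web: A = 8 × 110 = 880.00, centroid at (4.00, 77.00).
top flange: A = 80 × 14 = 1120.00, centroid at (-32.00, 139.00).
ΣA = 4640.00 mm²
ΣAX̄ = (2640.00)(68.00) + (880.00)(4.00) + (1120.00)(-32.00) = 147200.00 mm³
ΣAȲ = (2640.00)(11.00) + (880.00)(77.00) + (1120.00)(139.00) = 252480.00 mm³
X̄ = 147200.00 / 4640.00 = 31.72 mm
Ȳ = 252480.00 / 4640.00 = 54.41 mm

X̄ = 31.72 mm, Ȳ = 54.41 mm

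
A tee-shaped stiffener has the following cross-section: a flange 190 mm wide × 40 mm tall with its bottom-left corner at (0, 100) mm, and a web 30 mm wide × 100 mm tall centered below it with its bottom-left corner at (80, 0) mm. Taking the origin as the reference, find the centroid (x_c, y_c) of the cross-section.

web: A = 30 × 100 = 3000.00, centroid at (95.00, 50.00).
flange: A = 190 × 40 = 7600.00, centroid at (95.00, 120.00).
ΣA = 10600.00 mm²
ΣAx_c = (3000.00)(95.00) + (7600.00)(95.00) = 1007000.00 mm³
ΣAy_c = (3000.00)(50.00) + (7600.00)(120.00) = 1062000.00 mm³
x_c = 1007000.00 / 10600.00 = 95.00 mm
y_c = 1062000.00 / 10600.00 = 100.19 mm

x_c = 95.00 mm, y_c = 100.19 mm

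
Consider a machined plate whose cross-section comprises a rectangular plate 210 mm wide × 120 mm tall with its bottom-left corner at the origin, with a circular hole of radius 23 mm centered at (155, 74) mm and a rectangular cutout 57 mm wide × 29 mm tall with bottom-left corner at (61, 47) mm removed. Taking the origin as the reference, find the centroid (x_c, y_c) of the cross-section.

plate: A = 210 × 120 = 25200.00, centroid at (105.00, 60.00).
hole 1: A = −π·23² = -1661.90, centroid at (155.00, 74.00).
hole 2: A = −(57 × 29) = -1653.00, centroid at (89.50, 61.50).
ΣA = 21885.10 mm²
ΣAx_c = (25200.00)(105.00) + (-1661.90)(155.00) + (-1653.00)(89.50) = 2240461.61 mm³
ΣAy_c = (25200.00)(60.00) + (-1661.90)(74.00) + (-1653.00)(61.50) = 1287359.71 mm³
x_c = 2240461.61 / 21885.10 = 102.37 mm
y_c = 1287359.71 / 21885.10 = 58.82 mm

x_c = 102.37 mm, y_c = 58.82 mm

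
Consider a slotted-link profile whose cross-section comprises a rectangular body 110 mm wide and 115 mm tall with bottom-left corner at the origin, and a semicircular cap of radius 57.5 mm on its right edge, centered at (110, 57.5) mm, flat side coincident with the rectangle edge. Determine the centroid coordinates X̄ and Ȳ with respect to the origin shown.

rectangular body: A = 110 × 115 = 12650.00, centroid at (55.00, 57.50).
semicircular end: A = ½π·57.5² = 5193.45, centroid at (134.40, 57.50).
ΣA = 17843.45 mm², ΣAX̄ = 1393768.57 mm³, ΣAȲ = 1025998.11 mm³.
X̄ = 1393768.57/17843.45 = 78.11 mm; Ȳ = 1025998.11/17843.45 = 57.50 mm.

X̄ = 78.11 mm, Ȳ = 57.50 mm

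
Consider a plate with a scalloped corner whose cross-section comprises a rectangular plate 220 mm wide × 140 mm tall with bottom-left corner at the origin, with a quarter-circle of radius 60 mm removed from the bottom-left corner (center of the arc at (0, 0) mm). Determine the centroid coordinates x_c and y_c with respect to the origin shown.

x_c = 118.54 mm, y_c = 74.50 mm

plate: A = 220 × 140 = 30800.00, centroid at (110.00, 70.00).
removed quarter-circle: A = −¼π·60² = -2827.43, centroid at (25.46, 25.46).
ΣA = 27972.57 mm²
ΣAx_c = (30800.00)(110.00) + (-2827.43)(25.46) = 3316000.00 mm³
ΣAy_c = (30800.00)(70.00) + (-2827.43)(25.46) = 2084000.00 mm³
x_c = 3316000.00 / 27972.57 = 118.54 mm
y_c = 2084000.00 / 27972.57 = 74.50 mm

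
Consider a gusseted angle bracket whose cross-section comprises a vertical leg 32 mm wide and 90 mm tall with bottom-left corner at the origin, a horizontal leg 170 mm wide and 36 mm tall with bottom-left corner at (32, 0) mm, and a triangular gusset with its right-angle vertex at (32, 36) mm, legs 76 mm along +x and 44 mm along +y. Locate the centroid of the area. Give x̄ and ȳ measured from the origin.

x̄ = 80.40 mm, ȳ = 30.40 mm

vertical leg: A = 32 × 90 = 2880.00, centroid at (16.00, 45.00).
horizontal leg: A = 170 × 36 = 6120.00, centroid at (117.00, 18.00).
gusset: A = ½·76·44 = 1672.00, centroid at (57.33, 50.67).
ΣA = 10672.00 mm², ΣAx̄ = 857981.33 mm³, ΣAȳ = 324474.67 mm³.
x̄ = 857981.33/10672.00 = 80.40 mm; ȳ = 324474.67/10672.00 = 30.40 mm.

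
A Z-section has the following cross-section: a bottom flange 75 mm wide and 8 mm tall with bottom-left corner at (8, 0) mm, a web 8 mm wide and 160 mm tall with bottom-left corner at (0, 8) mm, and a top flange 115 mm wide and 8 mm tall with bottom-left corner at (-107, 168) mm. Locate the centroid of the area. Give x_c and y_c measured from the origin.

x_c = -4.69 mm, y_c = 97.60 mm

bottom flange: A = 75 × 8 = 600.00, centroid at (45.50, 4.00).
web: A = 8 × 160 = 1280.00, centroid at (4.00, 88.00).
top flange: A = 115 × 8 = 920.00, centroid at (-49.50, 172.00).
ΣA = 2800.00 mm²
ΣAx_c = (600.00)(45.50) + (1280.00)(4.00) + (920.00)(-49.50) = -13120.00 mm³
ΣAy_c = (600.00)(4.00) + (1280.00)(88.00) + (920.00)(172.00) = 273280.00 mm³
x_c = -13120.00 / 2800.00 = -4.69 mm
y_c = 273280.00 / 2800.00 = 97.60 mm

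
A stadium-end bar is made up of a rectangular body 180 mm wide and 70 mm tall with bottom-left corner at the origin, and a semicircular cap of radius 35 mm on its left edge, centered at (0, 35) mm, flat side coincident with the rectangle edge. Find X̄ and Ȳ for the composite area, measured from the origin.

X̄ = 76.11 mm, Ȳ = 35.00 mm

rectangular body: A = 180 × 70 = 12600.00, centroid at (90.00, 35.00).
semicircular end: A = ½π·35² = 1924.23, centroid at (-14.85, 35.00).
ΣA = 14524.23 mm²
ΣAX̄ = (12600.00)(90.00) + (1924.23)(-14.85) = 1105416.67 mm³
ΣAȲ = (12600.00)(35.00) + (1924.23)(35.00) = 508347.89 mm³
X̄ = 1105416.67 / 14524.23 = 76.11 mm
Ȳ = 508347.89 / 14524.23 = 35.00 mm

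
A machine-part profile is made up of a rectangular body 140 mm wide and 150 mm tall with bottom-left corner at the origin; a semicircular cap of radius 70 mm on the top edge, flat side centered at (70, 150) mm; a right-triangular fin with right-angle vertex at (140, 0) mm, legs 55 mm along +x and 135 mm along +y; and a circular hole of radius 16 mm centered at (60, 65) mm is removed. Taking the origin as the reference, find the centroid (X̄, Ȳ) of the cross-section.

Part | A | x̄ᵢ | ȳᵢ | A·x̄ᵢ | A·ȳᵢ
rectangular body | 21000.00 | 70.00 | 75.00 | 1470000.00 | 1575000.00
semicircular top | 7696.90 | 70.00 | 179.71 | 538783.14 | 1383201.97
triangular fin | 3712.50 | 158.33 | 45.00 | 587812.50 | 167062.50
hole | -804.25 | 60.00 | 65.00 | -48254.86 | -52276.10
Σ | 31605.15 |  |  | 2548340.78 | 3072988.37
X̄ = 2548340.78 / 31605.15 = 80.63 mm
Ȳ = 3072988.37 / 31605.15 = 97.23 mm

X̄ = 80.63 mm, Ȳ = 97.23 mm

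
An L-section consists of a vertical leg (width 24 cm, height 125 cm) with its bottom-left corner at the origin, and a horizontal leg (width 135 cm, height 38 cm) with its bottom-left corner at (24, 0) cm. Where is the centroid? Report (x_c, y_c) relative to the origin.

x_c = 62.16 cm, y_c = 35.05 cm

Part | A | x̄ᵢ | ȳᵢ | A·x̄ᵢ | A·ȳᵢ
vertical leg | 3000.00 | 12.00 | 62.50 | 36000.00 | 187500.00
horizontal leg | 5130.00 | 91.50 | 19.00 | 469395.00 | 97470.00
Σ | 8130.00 |  |  | 505395.00 | 284970.00
x_c = 505395.00 / 8130.00 = 62.16 cm
y_c = 284970.00 / 8130.00 = 35.05 cm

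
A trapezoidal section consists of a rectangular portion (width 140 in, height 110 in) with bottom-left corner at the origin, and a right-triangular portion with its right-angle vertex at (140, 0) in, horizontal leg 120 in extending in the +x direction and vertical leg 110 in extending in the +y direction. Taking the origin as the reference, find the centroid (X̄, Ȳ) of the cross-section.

X̄ = 103.00 in, Ȳ = 49.50 in

Part | A | x̄ᵢ | ȳᵢ | A·x̄ᵢ | A·ȳᵢ
rectangular portion | 15400.00 | 70.00 | 55.00 | 1078000.00 | 847000.00
triangular portion | 6600.00 | 180.00 | 36.67 | 1188000.00 | 242000.00
Σ | 22000.00 |  |  | 2266000.00 | 1089000.00
X̄ = 2266000.00 / 22000.00 = 103.00 in
Ȳ = 1089000.00 / 22000.00 = 49.50 in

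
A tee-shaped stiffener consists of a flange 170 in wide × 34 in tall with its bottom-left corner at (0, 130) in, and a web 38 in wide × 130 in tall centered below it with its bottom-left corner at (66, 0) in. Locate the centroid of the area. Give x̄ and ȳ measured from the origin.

web: A = 38 × 130 = 4940.00, centroid at (85.00, 65.00).
flange: A = 170 × 34 = 5780.00, centroid at (85.00, 147.00).
ΣA = 10720.00 in², ΣAx̄ = 911200.00 in³, ΣAȳ = 1170760.00 in³.
x̄ = 911200.00/10720.00 = 85.00 in; ȳ = 1170760.00/10720.00 = 109.21 in.

x̄ = 85.00 in, ȳ = 109.21 in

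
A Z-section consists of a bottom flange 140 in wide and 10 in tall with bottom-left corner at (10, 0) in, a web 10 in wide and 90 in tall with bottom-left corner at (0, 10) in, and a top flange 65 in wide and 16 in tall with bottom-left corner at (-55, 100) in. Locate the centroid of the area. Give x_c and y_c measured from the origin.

x_c = 27.87 in, y_c = 50.54 in

bottom flange: A = 140 × 10 = 1400.00, centroid at (80.00, 5.00).
web: A = 10 × 90 = 900.00, centroid at (5.00, 55.00).
top flange: A = 65 × 16 = 1040.00, centroid at (-22.50, 108.00).
ΣA = 3340.00 in², ΣAx_c = 93100.00 in³, ΣAy_c = 168820.00 in³.
x_c = 93100.00/3340.00 = 27.87 in; y_c = 168820.00/3340.00 = 50.54 in.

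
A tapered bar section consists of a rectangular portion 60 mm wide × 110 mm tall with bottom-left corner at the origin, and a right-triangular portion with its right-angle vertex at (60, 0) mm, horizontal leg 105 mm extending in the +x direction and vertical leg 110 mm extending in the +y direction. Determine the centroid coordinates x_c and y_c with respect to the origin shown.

x_c = 60.33 mm, y_c = 46.44 mm

rectangular portion: A = 60 × 110 = 6600.00, centroid at (30.00, 55.00).
triangular portion: A = ½·105·110 = 5775.00, centroid at (95.00, 36.67).
ΣA = 12375.00 mm², ΣAx_c = 746625.00 mm³, ΣAy_c = 574750.00 mm³.
x_c = 746625.00/12375.00 = 60.33 mm; y_c = 574750.00/12375.00 = 46.44 mm.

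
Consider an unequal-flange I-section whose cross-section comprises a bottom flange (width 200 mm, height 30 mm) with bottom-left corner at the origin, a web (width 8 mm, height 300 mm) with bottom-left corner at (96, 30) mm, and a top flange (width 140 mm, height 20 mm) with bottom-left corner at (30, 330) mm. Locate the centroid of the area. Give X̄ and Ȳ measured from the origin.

bottom flange: A = 200 × 30 = 6000.00, centroid at (100.00, 15.00).
web: A = 8 × 300 = 2400.00, centroid at (100.00, 180.00).
top flange: A = 140 × 20 = 2800.00, centroid at (100.00, 340.00).
ΣA = 11200.00 mm², ΣAX̄ = 1120000.00 mm³, ΣAȲ = 1474000.00 mm³.
X̄ = 1120000.00/11200.00 = 100.00 mm; Ȳ = 1474000.00/11200.00 = 131.61 mm.

X̄ = 100.00 mm, Ȳ = 131.61 mm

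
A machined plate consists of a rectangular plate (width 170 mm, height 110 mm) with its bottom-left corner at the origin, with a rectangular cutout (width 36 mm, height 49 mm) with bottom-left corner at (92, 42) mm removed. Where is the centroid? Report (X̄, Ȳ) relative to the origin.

plate: A = 170 × 110 = 18700.00, centroid at (85.00, 55.00).
hole: A = −(36 × 49) = -1764.00, centroid at (110.00, 66.50).
ΣA = 16936.00 mm², ΣAX̄ = 1395460.00 mm³, ΣAȲ = 911194.00 mm³.
X̄ = 1395460.00/16936.00 = 82.40 mm; Ȳ = 911194.00/16936.00 = 53.80 mm.

X̄ = 82.40 mm, Ȳ = 53.80 mm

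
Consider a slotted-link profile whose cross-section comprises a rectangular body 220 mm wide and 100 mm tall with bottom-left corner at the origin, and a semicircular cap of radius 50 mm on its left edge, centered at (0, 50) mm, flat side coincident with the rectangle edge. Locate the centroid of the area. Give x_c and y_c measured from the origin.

x_c = 90.12 mm, y_c = 50.00 mm

Part | A | x̄ᵢ | ȳᵢ | A·x̄ᵢ | A·ȳᵢ
rectangular body | 22000.00 | 110.00 | 50.00 | 2420000.00 | 1100000.00
semicircular end | 3926.99 | -21.22 | 50.00 | -83333.33 | 196349.54
Σ | 25926.99 |  |  | 2336666.67 | 1296349.54
x_c = 2336666.67 / 25926.99 = 90.12 mm
y_c = 1296349.54 / 25926.99 = 50.00 mm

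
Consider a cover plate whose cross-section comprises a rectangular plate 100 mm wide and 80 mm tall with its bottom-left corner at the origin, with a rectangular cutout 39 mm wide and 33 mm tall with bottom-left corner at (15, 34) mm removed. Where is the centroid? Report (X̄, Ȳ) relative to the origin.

Part | A | x̄ᵢ | ȳᵢ | A·x̄ᵢ | A·ȳᵢ
plate | 8000.00 | 50.00 | 40.00 | 400000.00 | 320000.00
hole | -1287.00 | 34.50 | 50.50 | -44401.50 | -64993.50
Σ | 6713.00 |  |  | 355598.50 | 255006.50
X̄ = 355598.50 / 6713.00 = 52.97 mm
Ȳ = 255006.50 / 6713.00 = 37.99 mm

X̄ = 52.97 mm, Ȳ = 37.99 mm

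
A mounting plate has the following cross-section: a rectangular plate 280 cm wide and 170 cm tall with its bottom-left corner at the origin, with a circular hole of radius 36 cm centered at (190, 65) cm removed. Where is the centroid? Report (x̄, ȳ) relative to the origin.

x̄ = 135.32 cm, ȳ = 86.87 cm

plate: A = 280 × 170 = 47600.00, centroid at (140.00, 85.00).
hole: A = −π·36² = -4071.50, centroid at (190.00, 65.00).
ΣA = 43528.50 cm², ΣAx̄ = 5890414.22 cm³, ΣAȳ = 3781352.23 cm³.
x̄ = 5890414.22/43528.50 = 135.32 cm; ȳ = 3781352.23/43528.50 = 86.87 cm.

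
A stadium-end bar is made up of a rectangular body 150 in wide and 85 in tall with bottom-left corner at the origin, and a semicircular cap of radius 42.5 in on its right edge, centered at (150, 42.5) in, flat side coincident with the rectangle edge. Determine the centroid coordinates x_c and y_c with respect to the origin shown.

Part | A | x̄ᵢ | ȳᵢ | A·x̄ᵢ | A·ȳᵢ
rectangular body | 12750.00 | 75.00 | 42.50 | 956250.00 | 541875.00
semicircular end | 2837.25 | 168.04 | 42.50 | 476764.71 | 120583.16
Σ | 15587.25 |  |  | 1433014.71 | 662458.16
x_c = 1433014.71 / 15587.25 = 91.94 in
y_c = 662458.16 / 15587.25 = 42.50 in

x_c = 91.94 in, y_c = 42.50 in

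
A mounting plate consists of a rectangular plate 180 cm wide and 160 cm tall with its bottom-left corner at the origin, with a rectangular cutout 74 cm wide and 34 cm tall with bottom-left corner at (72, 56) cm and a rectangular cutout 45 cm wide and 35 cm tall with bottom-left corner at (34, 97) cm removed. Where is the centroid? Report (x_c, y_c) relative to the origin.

x_c = 90.20 cm, y_c = 78.51 cm

plate: A = 180 × 160 = 28800.00, centroid at (90.00, 80.00).
hole 1: A = −(74 × 34) = -2516.00, centroid at (109.00, 73.00).
hole 2: A = −(45 × 35) = -1575.00, centroid at (56.50, 114.50).
ΣA = 24709.00 cm²
ΣAx_c = (28800.00)(90.00) + (-2516.00)(109.00) + (-1575.00)(56.50) = 2228768.50 cm³
ΣAy_c = (28800.00)(80.00) + (-2516.00)(73.00) + (-1575.00)(114.50) = 1939994.50 cm³
x_c = 2228768.50 / 24709.00 = 90.20 cm
y_c = 1939994.50 / 24709.00 = 78.51 cm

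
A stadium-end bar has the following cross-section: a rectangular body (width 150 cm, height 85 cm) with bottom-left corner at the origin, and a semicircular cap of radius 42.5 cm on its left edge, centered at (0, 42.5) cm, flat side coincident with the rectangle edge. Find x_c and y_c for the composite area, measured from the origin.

x_c = 58.06 cm, y_c = 42.50 cm

rectangular body: A = 150 × 85 = 12750.00, centroid at (75.00, 42.50).
semicircular end: A = ½π·42.5² = 2837.25, centroid at (-18.04, 42.50).
ΣA = 15587.25 cm², ΣAx_c = 905072.92 cm³, ΣAy_c = 662458.16 cm³.
x_c = 905072.92/15587.25 = 58.06 cm; y_c = 662458.16/15587.25 = 42.50 cm.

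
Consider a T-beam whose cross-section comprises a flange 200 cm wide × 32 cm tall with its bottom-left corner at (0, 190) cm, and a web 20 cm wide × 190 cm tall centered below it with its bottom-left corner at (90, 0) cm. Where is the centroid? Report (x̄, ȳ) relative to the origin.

x̄ = 100.00 cm, ȳ = 164.65 cm

Part | A | x̄ᵢ | ȳᵢ | A·x̄ᵢ | A·ȳᵢ
web | 3800.00 | 100.00 | 95.00 | 380000.00 | 361000.00
flange | 6400.00 | 100.00 | 206.00 | 640000.00 | 1318400.00
Σ | 10200.00 |  |  | 1020000.00 | 1679400.00
x̄ = 1020000.00 / 10200.00 = 100.00 cm
ȳ = 1679400.00 / 10200.00 = 164.65 cm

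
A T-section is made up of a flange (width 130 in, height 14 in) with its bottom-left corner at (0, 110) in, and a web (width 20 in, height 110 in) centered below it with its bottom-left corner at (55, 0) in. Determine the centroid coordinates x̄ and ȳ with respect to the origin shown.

x̄ = 65.00 in, ȳ = 83.07 in

web: A = 20 × 110 = 2200.00, centroid at (65.00, 55.00).
flange: A = 130 × 14 = 1820.00, centroid at (65.00, 117.00).
ΣA = 4020.00 in²
ΣAx̄ = (2200.00)(65.00) + (1820.00)(65.00) = 261300.00 in³
ΣAȳ = (2200.00)(55.00) + (1820.00)(117.00) = 333940.00 in³
x̄ = 261300.00 / 4020.00 = 65.00 in
ȳ = 333940.00 / 4020.00 = 83.07 in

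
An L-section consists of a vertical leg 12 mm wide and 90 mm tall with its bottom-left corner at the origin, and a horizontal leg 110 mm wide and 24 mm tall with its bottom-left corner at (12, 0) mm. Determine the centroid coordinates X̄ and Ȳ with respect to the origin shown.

X̄ = 49.29 mm, Ȳ = 21.58 mm

Part | A | x̄ᵢ | ȳᵢ | A·x̄ᵢ | A·ȳᵢ
vertical leg | 1080.00 | 6.00 | 45.00 | 6480.00 | 48600.00
horizontal leg | 2640.00 | 67.00 | 12.00 | 176880.00 | 31680.00
Σ | 3720.00 |  |  | 183360.00 | 80280.00
X̄ = 183360.00 / 3720.00 = 49.29 mm
Ȳ = 80280.00 / 3720.00 = 21.58 mm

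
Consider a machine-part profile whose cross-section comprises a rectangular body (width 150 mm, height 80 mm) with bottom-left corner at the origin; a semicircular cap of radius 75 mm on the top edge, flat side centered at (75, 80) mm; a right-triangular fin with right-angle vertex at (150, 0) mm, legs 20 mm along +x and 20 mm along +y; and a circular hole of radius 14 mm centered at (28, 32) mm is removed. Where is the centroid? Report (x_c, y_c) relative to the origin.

x_c = 77.22 mm, y_c = 71.00 mm

rectangular body: A = 150 × 80 = 12000.00, centroid at (75.00, 40.00).
semicircular top: A = ½π·75² = 8835.73, centroid at (75.00, 111.83).
triangular fin: A = ½·20·20 = 200.00, centroid at (156.67, 6.67).
hole: A = −π·14² = -615.75, centroid at (28.00, 32.00).
ΣA = 20419.98 mm², ΣAx_c = 1576771.97 mm³, ΣAy_c = 1449737.61 mm³.
x_c = 1576771.97/20419.98 = 77.22 mm; y_c = 1449737.61/20419.98 = 71.00 mm.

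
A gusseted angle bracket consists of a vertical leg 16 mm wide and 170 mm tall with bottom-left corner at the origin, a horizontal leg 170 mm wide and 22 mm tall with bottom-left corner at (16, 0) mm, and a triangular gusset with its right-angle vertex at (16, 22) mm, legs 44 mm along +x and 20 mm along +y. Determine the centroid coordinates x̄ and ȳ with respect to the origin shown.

Part | A | x̄ᵢ | ȳᵢ | A·x̄ᵢ | A·ȳᵢ
vertical leg | 2720.00 | 8.00 | 85.00 | 21760.00 | 231200.00
horizontal leg | 3740.00 | 101.00 | 11.00 | 377740.00 | 41140.00
gusset | 440.00 | 30.67 | 28.67 | 13493.33 | 12613.33
Σ | 6900.00 |  |  | 412993.33 | 284953.33
x̄ = 412993.33 / 6900.00 = 59.85 mm
ȳ = 284953.33 / 6900.00 = 41.30 mm

x̄ = 59.85 mm, ȳ = 41.30 mm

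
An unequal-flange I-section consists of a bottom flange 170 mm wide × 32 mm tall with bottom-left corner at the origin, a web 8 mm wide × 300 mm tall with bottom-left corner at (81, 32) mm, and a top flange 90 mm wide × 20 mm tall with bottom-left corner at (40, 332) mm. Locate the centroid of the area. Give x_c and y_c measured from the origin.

x_c = 85.00 mm, y_c = 118.20 mm

Part | A | x̄ᵢ | ȳᵢ | A·x̄ᵢ | A·ȳᵢ
bottom flange | 5440.00 | 85.00 | 16.00 | 462400.00 | 87040.00
web | 2400.00 | 85.00 | 182.00 | 204000.00 | 436800.00
top flange | 1800.00 | 85.00 | 342.00 | 153000.00 | 615600.00
Σ | 9640.00 |  |  | 819400.00 | 1139440.00
x_c = 819400.00 / 9640.00 = 85.00 mm
y_c = 1139440.00 / 9640.00 = 118.20 mm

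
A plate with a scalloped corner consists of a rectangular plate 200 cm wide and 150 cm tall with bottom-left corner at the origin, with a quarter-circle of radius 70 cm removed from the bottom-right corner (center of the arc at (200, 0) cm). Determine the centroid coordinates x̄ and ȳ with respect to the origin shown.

plate: A = 200 × 150 = 30000.00, centroid at (100.00, 75.00).
removed quarter-circle: A = −¼π·70² = -3848.45, centroid at (170.29, 29.71).
ΣA = 26151.55 cm², ΣAx̄ = 2344643.13 cm³, ΣAȳ = 2135666.67 cm³.
x̄ = 2344643.13/26151.55 = 89.66 cm; ȳ = 2135666.67/26151.55 = 81.67 cm.

x̄ = 89.66 cm, ȳ = 81.67 cm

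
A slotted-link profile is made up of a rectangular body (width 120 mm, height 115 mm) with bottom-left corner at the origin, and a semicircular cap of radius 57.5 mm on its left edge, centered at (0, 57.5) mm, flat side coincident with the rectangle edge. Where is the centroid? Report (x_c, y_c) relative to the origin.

x_c = 36.92 mm, y_c = 57.50 mm

rectangular body: A = 120 × 115 = 13800.00, centroid at (60.00, 57.50).
semicircular end: A = ½π·57.5² = 5193.45, centroid at (-24.40, 57.50).
ΣA = 18993.45 mm²
ΣAx_c = (13800.00)(60.00) + (5193.45)(-24.40) = 701260.42 mm³
ΣAy_c = (13800.00)(57.50) + (5193.45)(57.50) = 1092123.11 mm³
x_c = 701260.42 / 18993.45 = 36.92 mm
y_c = 1092123.11 / 18993.45 = 57.50 mm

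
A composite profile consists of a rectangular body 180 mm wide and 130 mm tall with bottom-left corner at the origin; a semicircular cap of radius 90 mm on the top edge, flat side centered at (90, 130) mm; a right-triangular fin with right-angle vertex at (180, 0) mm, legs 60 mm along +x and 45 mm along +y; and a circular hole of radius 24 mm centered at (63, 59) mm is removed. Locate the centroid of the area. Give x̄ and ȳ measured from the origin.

Part | A | x̄ᵢ | ȳᵢ | A·x̄ᵢ | A·ȳᵢ
rectangular body | 23400.00 | 90.00 | 65.00 | 2106000.00 | 1521000.00
semicircular top | 12723.45 | 90.00 | 168.20 | 1145110.52 | 2140048.53
triangular fin | 1350.00 | 200.00 | 15.00 | 270000.00 | 20250.00
hole | -1809.56 | 63.00 | 59.00 | -114002.11 | -106763.88
Σ | 35663.89 |  |  | 3407108.41 | 3574534.65
x̄ = 3407108.41 / 35663.89 = 95.53 mm
ȳ = 3574534.65 / 35663.89 = 100.23 mm

x̄ = 95.53 mm, ȳ = 100.23 mm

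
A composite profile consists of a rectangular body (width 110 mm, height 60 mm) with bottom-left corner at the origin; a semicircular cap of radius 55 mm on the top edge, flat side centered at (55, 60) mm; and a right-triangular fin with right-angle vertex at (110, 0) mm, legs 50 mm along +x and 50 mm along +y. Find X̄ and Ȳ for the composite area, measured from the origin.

X̄ = 62.11 mm, Ȳ = 48.79 mm

rectangular body: A = 110 × 60 = 6600.00, centroid at (55.00, 30.00).
semicircular top: A = ½π·55² = 4751.66, centroid at (55.00, 83.34).
triangular fin: A = ½·50·50 = 1250.00, centroid at (126.67, 16.67).
ΣA = 12601.66 mm², ΣAX̄ = 782674.57 mm³, ΣAȲ = 614849.53 mm³.
X̄ = 782674.57/12601.66 = 62.11 mm; Ȳ = 614849.53/12601.66 = 48.79 mm.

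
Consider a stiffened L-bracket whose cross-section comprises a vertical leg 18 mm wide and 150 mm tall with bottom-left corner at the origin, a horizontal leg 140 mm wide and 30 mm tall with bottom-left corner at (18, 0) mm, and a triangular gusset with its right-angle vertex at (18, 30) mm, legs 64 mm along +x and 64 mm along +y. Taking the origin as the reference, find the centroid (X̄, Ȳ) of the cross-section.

X̄ = 53.02 mm, Ȳ = 41.42 mm

vertical leg: A = 18 × 150 = 2700.00, centroid at (9.00, 75.00).
horizontal leg: A = 140 × 30 = 4200.00, centroid at (88.00, 15.00).
gusset: A = ½·64·64 = 2048.00, centroid at (39.33, 51.33).
ΣA = 8948.00 mm², ΣAX̄ = 474454.67 mm³, ΣAȲ = 370630.67 mm³.
X̄ = 474454.67/8948.00 = 53.02 mm; Ȳ = 370630.67/8948.00 = 41.42 mm.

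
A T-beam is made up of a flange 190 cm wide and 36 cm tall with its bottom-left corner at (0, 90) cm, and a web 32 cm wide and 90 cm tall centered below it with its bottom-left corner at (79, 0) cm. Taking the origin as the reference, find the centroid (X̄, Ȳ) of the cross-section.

X̄ = 95.00 cm, Ȳ = 89.33 cm

web: A = 32 × 90 = 2880.00, centroid at (95.00, 45.00).
flange: A = 190 × 36 = 6840.00, centroid at (95.00, 108.00).
ΣA = 9720.00 cm², ΣAX̄ = 923400.00 cm³, ΣAȲ = 868320.00 cm³.
X̄ = 923400.00/9720.00 = 95.00 cm; Ȳ = 868320.00/9720.00 = 89.33 cm.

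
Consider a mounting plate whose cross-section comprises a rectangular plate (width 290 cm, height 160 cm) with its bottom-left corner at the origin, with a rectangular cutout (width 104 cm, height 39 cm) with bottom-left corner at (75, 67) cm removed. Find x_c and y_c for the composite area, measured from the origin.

x_c = 146.72 cm, y_c = 79.38 cm

Part | A | x̄ᵢ | ȳᵢ | A·x̄ᵢ | A·ȳᵢ
plate | 46400.00 | 145.00 | 80.00 | 6728000.00 | 3712000.00
hole | -4056.00 | 127.00 | 86.50 | -515112.00 | -350844.00
Σ | 42344.00 |  |  | 6212888.00 | 3361156.00
x_c = 6212888.00 / 42344.00 = 146.72 cm
y_c = 3361156.00 / 42344.00 = 79.38 cm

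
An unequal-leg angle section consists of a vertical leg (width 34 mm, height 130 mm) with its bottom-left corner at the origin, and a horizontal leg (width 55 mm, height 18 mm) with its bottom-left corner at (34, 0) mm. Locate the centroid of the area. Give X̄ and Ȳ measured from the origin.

X̄ = 25.14 mm, Ȳ = 54.75 mm

vertical leg: A = 34 × 130 = 4420.00, centroid at (17.00, 65.00).
horizontal leg: A = 55 × 18 = 990.00, centroid at (61.50, 9.00).
ΣA = 5410.00 mm²
ΣAX̄ = (4420.00)(17.00) + (990.00)(61.50) = 136025.00 mm³
ΣAȲ = (4420.00)(65.00) + (990.00)(9.00) = 296210.00 mm³
X̄ = 136025.00 / 5410.00 = 25.14 mm
Ȳ = 296210.00 / 5410.00 = 54.75 mm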